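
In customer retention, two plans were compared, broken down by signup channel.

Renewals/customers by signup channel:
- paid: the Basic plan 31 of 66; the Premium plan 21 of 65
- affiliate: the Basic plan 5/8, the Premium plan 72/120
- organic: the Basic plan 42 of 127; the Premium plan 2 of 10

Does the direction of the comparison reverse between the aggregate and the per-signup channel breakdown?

Yes

Paid: the Basic plan 31/66 = 47.0%, the Premium plan 21/65 = 32.3% → the Basic plan
Affiliate: the Basic plan 5/8 = 62.5%, the Premium plan 72/120 = 60.0% → the Basic plan
Organic: the Basic plan 42/127 = 33.1%, the Premium plan 2/10 = 20.0% → the Basic plan
Overall: the Basic plan 78/201 = 38.8%, the Premium plan 95/195 = 48.7% → the Premium plan
The Basic plan wins each signup group but the Premium plan wins overall — the comparison reverses. The Basic plan's customers skew toward organic, which has a lower base rate.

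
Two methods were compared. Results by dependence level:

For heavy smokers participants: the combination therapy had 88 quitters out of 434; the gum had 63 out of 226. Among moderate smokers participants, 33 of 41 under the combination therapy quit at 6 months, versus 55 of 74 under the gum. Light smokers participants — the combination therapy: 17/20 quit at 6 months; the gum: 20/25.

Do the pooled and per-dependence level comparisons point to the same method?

Heavy smokers: the combination therapy 88/434 = 20.3%, the gum 63/226 = 27.9% → the gum
Moderate smokers: the combination therapy 33/41 = 80.5%, the gum 55/74 = 74.3% → the combination therapy
Light smokers: the combination therapy 17/20 = 85.0%, the gum 20/25 = 80.0% → the combination therapy
Overall: the combination therapy 138/495 = 27.9%, the gum 138/325 = 42.5% → the gum
Neither sweeps: the combination therapy wins 2 of 3 groups, the gum wins 1. The gum wins overall but not every group — no Simpson reversal.

No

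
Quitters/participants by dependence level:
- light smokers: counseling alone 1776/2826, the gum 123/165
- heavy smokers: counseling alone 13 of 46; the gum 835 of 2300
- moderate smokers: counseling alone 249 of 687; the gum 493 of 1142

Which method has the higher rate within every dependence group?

the gum

Light smokers: counseling alone 1776/2826 = 62.8%, the gum 123/165 = 74.5% → the gum
Heavy smokers: counseling alone 13/46 = 28.3%, the gum 835/2300 = 36.3% → the gum
Moderate smokers: counseling alone 249/687 = 36.2%, the gum 493/1142 = 43.2% → the gum
The gum has the higher rate in all 3 groups.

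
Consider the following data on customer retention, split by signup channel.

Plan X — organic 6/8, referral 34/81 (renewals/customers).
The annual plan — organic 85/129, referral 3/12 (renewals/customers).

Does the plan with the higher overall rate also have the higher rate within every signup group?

Organic: Plan X 6/8 = 75.0%, the annual plan 85/129 = 65.9% → Plan X
Referral: Plan X 34/81 = 42.0%, the annual plan 3/12 = 25.0% → Plan X
Overall: Plan X 40/89 = 44.9%, the annual plan 88/141 = 62.4% → the annual plan
Plan X wins each signup group but the annual plan wins overall — the comparison reverses. Plan X's customers skew toward referral, which has a lower base rate.

No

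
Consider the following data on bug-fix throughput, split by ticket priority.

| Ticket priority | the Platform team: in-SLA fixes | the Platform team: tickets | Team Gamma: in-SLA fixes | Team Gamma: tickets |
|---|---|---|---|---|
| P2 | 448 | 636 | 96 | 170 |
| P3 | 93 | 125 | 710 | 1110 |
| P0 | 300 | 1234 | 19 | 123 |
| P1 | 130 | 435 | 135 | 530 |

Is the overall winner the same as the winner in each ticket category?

P2: the Platform team 448/636 = 70.4%, Team Gamma 96/170 = 56.5% → the Platform team
P3: the Platform team 93/125 = 74.4%, Team Gamma 710/1110 = 64.0% → the Platform team
P0: the Platform team 300/1234 = 24.3%, Team Gamma 19/123 = 15.4% → the Platform team
P1: the Platform team 130/435 = 29.9%, Team Gamma 135/530 = 25.5% → the Platform team
Overall: the Platform team 971/2430 = 40.0%, Team Gamma 960/1933 = 49.7% → Team Gamma
The Platform team wins each ticket group but Team Gamma wins overall — the comparison reverses. The Platform team's tickets skew toward P0, which has a lower base rate.

No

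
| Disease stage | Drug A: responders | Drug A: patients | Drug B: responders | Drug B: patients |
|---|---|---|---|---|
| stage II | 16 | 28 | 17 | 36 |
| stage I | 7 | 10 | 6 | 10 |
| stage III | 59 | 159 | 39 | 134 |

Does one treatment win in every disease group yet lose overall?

No

Stage II: Drug A 16/28 = 57.1%, Drug B 17/36 = 47.2% → Drug A
Stage I: Drug A 7/10 = 70.0%, Drug B 6/10 = 60.0% → Drug A
Stage III: Drug A 59/159 = 37.1%, Drug B 39/134 = 29.1% → Drug A
Overall: Drug A 82/197 = 41.6%, Drug B 62/180 = 34.4% → Drug A
Drug A wins overall and in every disease group — no reversal.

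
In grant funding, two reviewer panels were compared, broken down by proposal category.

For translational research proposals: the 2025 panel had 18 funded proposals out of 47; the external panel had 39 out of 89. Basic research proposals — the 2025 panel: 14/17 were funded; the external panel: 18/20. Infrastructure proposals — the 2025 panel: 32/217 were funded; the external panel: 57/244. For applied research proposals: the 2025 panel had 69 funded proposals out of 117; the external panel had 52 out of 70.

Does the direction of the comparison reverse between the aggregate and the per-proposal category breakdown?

Translational research: the 2025 panel 18/47 = 38.3%, the external panel 39/89 = 43.8% → the external panel
Basic research: the 2025 panel 14/17 = 82.4%, the external panel 18/20 = 90.0% → the external panel
Infrastructure: the 2025 panel 32/217 = 14.7%, the external panel 57/244 = 23.4% → the external panel
Applied research: the 2025 panel 69/117 = 59.0%, the external panel 52/70 = 74.3% → the external panel
Overall: the 2025 panel 133/398 = 33.4%, the external panel 166/423 = 39.2% → the external panel
The external panel wins overall and in every proposal group — no reversal.

No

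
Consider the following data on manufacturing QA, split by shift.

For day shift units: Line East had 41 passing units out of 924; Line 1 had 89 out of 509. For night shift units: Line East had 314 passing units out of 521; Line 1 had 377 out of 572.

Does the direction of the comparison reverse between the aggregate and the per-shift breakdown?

Day shift: Line East 41/924 = 4.4%, Line 1 89/509 = 17.5% → Line 1
Night shift: Line East 314/521 = 60.3%, Line 1 377/572 = 65.9% → Line 1
Overall: Line East 355/1445 = 24.6%, Line 1 466/1081 = 43.1% → Line 1
Line 1 wins overall and in every shift group — no reversal.

No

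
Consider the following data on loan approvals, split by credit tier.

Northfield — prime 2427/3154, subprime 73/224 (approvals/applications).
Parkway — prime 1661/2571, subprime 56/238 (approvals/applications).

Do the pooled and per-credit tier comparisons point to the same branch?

Yes

Prime: Northfield 2427/3154 = 76.9%, Parkway 1661/2571 = 64.6% → Northfield
Subprime: Northfield 73/224 = 32.6%, Parkway 56/238 = 23.5% → Northfield
Overall: Northfield 2500/3378 = 74.0%, Parkway 1717/2809 = 61.1% → Northfield
Northfield wins overall and in every credit group — no reversal.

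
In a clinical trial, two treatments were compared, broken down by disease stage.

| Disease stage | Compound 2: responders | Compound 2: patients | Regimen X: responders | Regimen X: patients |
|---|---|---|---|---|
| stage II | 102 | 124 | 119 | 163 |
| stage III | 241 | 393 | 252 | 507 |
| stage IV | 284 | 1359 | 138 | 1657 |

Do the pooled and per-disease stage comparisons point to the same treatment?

Yes

Stage II: Compound 2 102/124 = 82.3%, Regimen X 119/163 = 73.0% → Compound 2
Stage III: Compound 2 241/393 = 61.3%, Regimen X 252/507 = 49.7% → Compound 2
Stage IV: Compound 2 284/1359 = 20.9%, Regimen X 138/1657 = 8.3% → Compound 2
Overall: Compound 2 627/1876 = 33.4%, Regimen X 509/2327 = 21.9% → Compound 2
Compound 2 wins overall and in every disease group — no reversal.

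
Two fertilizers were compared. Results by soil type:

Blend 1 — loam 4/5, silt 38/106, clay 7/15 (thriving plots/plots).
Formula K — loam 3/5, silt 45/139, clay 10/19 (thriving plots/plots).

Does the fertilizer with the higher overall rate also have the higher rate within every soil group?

Loam: Blend 1 4/5 = 80.0%, Formula K 3/5 = 60.0% → Blend 1
Silt: Blend 1 38/106 = 35.8%, Formula K 45/139 = 32.4% → Blend 1
Clay: Blend 1 7/15 = 46.7%, Formula K 10/19 = 52.6% → Formula K
Overall: Blend 1 49/126 = 38.9%, Formula K 58/163 = 35.6% → Blend 1
Neither sweeps: Blend 1 wins 2 of 3 groups, Formula K wins 1. Blend 1 wins overall but not every group — no Simpson reversal.

No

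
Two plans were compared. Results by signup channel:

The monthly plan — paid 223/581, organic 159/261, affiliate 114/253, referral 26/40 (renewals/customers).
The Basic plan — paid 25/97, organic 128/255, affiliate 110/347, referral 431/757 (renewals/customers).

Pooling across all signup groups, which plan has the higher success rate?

Paid: the monthly plan 223/581 = 38.4%, the Basic plan 25/97 = 25.8% → the monthly plan
Organic: the monthly plan 159/261 = 60.9%, the Basic plan 128/255 = 50.2% → the monthly plan
Affiliate: the monthly plan 114/253 = 45.1%, the Basic plan 110/347 = 31.7% → the monthly plan
Referral: the monthly plan 26/40 = 65.0%, the Basic plan 431/757 = 56.9% → the monthly plan
Overall: the monthly plan 522/1135 = 46.0%, the Basic plan 694/1456 = 47.7% → the Basic plan
(The monthly plan wins every signup group but the Basic plan wins overall — the monthly plan's customers skew toward the low-rate paid group.)

the Basic plan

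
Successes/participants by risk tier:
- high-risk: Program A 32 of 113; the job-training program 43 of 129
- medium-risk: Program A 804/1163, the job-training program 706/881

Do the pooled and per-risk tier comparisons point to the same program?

Yes

High-risk: Program A 32/113 = 28.3%, the job-training program 43/129 = 33.3% → the job-training program
Medium-risk: Program A 804/1163 = 69.1%, the job-training program 706/881 = 80.1% → the job-training program
Overall: Program A 836/1276 = 65.5%, the job-training program 749/1010 = 74.2% → the job-training program
The job-training program wins overall and in every risk group — no reversal.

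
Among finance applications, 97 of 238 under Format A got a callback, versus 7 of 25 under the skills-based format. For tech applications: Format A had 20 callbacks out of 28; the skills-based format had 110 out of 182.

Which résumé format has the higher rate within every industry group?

Format A

Finance: Format A 97/238 = 40.8%, the skills-based format 7/25 = 28.0% → Format A
Tech: Format A 20/28 = 71.4%, the skills-based format 110/182 = 60.4% → Format A
Format A has the higher rate in both groups.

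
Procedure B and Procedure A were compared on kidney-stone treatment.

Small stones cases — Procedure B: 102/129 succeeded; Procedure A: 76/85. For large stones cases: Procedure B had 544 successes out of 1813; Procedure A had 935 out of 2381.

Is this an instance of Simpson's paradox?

Small stones: Procedure B 102/129 = 79.1%, Procedure A 76/85 = 89.4% → Procedure A
Large stones: Procedure B 544/1813 = 30.0%, Procedure A 935/2381 = 39.3% → Procedure A
Overall: Procedure B 646/1942 = 33.3%, Procedure A 1011/2466 = 41.0% → Procedure A
Procedure A wins overall and in every stone group — no reversal.

No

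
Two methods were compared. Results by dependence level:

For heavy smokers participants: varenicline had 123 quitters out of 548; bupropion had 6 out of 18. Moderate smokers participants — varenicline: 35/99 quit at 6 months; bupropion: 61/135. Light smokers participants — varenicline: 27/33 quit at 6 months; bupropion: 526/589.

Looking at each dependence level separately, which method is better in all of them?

Heavy smokers: varenicline 123/548 = 22.4%, bupropion 6/18 = 33.3% → bupropion
Moderate smokers: varenicline 35/99 = 35.4%, bupropion 61/135 = 45.2% → bupropion
Light smokers: varenicline 27/33 = 81.8%, bupropion 526/589 = 89.3% → bupropion
Bupropion has the higher rate in all 3 groups.

bupropion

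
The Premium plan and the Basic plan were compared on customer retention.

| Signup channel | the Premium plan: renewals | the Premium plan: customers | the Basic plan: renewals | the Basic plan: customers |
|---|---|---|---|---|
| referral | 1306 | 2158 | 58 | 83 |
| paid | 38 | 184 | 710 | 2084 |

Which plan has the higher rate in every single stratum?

the Basic plan

Referral: the Premium plan 1306/2158 = 60.5%, the Basic plan 58/83 = 69.9% → the Basic plan
Paid: the Premium plan 38/184 = 20.7%, the Basic plan 710/2084 = 34.1% → the Basic plan
The Basic plan has the higher rate in both groups.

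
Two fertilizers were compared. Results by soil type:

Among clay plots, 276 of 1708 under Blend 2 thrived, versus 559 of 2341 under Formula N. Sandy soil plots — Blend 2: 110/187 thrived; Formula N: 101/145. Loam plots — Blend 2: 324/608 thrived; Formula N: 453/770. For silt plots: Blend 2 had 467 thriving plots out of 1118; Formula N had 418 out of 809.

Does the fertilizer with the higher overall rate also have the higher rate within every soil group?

Clay: Blend 2 276/1708 = 16.2%, Formula N 559/2341 = 23.9% → Formula N
Sandy soil: Blend 2 110/187 = 58.8%, Formula N 101/145 = 69.7% → Formula N
Loam: Blend 2 324/608 = 53.3%, Formula N 453/770 = 58.8% → Formula N
Silt: Blend 2 467/1118 = 41.8%, Formula N 418/809 = 51.7% → Formula N
Overall: Blend 2 1177/3621 = 32.5%, Formula N 1531/4065 = 37.7% → Formula N
Formula N wins overall and in every soil group — no reversal.

Yes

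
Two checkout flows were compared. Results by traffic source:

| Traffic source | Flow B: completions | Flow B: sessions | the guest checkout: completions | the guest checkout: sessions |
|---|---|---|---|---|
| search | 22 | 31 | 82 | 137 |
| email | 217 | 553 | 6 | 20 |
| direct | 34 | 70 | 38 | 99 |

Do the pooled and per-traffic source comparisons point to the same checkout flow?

Search: Flow B 22/31 = 71.0%, the guest checkout 82/137 = 59.9% → Flow B
Email: Flow B 217/553 = 39.2%, the guest checkout 6/20 = 30.0% → Flow B
Direct: Flow B 34/70 = 48.6%, the guest checkout 38/99 = 38.4% → Flow B
Overall: Flow B 273/654 = 41.7%, the guest checkout 126/256 = 49.2% → the guest checkout
Flow B wins each traffic group but the guest checkout wins overall — the comparison reverses. Flow B's sessions skew toward email, which has a lower base rate.

No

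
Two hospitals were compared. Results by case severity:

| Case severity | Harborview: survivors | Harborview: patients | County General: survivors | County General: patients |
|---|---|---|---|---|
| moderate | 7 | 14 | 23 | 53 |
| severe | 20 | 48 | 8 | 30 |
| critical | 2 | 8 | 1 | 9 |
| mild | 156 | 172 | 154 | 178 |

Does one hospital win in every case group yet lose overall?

No

Moderate: Harborview 7/14 = 50.0%, County General 23/53 = 43.4% → Harborview
Severe: Harborview 20/48 = 41.7%, County General 8/30 = 26.7% → Harborview
Critical: Harborview 2/8 = 25.0%, County General 1/9 = 11.1% → Harborview
Mild: Harborview 156/172 = 90.7%, County General 154/178 = 86.5% → Harborview
Overall: Harborview 185/242 = 76.4%, County General 186/270 = 68.9% → Harborview
Harborview wins overall and in every case group — no reversal.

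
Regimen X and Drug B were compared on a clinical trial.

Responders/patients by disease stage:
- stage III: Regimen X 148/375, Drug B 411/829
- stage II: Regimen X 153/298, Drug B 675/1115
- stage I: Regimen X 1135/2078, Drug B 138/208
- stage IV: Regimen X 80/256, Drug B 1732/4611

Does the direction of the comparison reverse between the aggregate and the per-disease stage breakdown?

Stage III: Regimen X 148/375 = 39.5%, Drug B 411/829 = 49.6% → Drug B
Stage II: Regimen X 153/298 = 51.3%, Drug B 675/1115 = 60.5% → Drug B
Stage I: Regimen X 1135/2078 = 54.6%, Drug B 138/208 = 66.3% → Drug B
Stage IV: Regimen X 80/256 = 31.2%, Drug B 1732/4611 = 37.6% → Drug B
Overall: Regimen X 1516/3007 = 50.4%, Drug B 2956/6763 = 43.7% → Regimen X
Drug B wins each disease group but Regimen X wins overall — the comparison reverses. Drug B's patients skew toward stage IV, which has a lower base rate.

Yes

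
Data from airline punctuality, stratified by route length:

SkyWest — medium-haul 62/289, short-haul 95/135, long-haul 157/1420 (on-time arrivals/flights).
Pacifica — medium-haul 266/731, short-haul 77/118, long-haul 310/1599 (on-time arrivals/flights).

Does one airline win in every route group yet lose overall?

Medium-haul: SkyWest 62/289 = 21.5%, Pacifica 266/731 = 36.4% → Pacifica
Short-haul: SkyWest 95/135 = 70.4%, Pacifica 77/118 = 65.3% → SkyWest
Long-haul: SkyWest 157/1420 = 11.1%, Pacifica 310/1599 = 19.4% → Pacifica
Overall: SkyWest 314/1844 = 17.0%, Pacifica 653/2448 = 26.7% → Pacifica
Neither sweeps: SkyWest wins 1 of 3 groups, Pacifica wins 2. Pacifica wins overall but not every group — no Simpson reversal.

No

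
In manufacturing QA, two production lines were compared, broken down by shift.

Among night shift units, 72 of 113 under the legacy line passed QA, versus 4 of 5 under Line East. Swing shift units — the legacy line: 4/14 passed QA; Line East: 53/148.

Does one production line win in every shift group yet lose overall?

Yes

Night shift: the legacy line 72/113 = 63.7%, Line East 4/5 = 80.0% → Line East
Swing shift: the legacy line 4/14 = 28.6%, Line East 53/148 = 35.8% → Line East
Overall: the legacy line 76/127 = 59.8%, Line East 57/153 = 37.3% → the legacy line
Line East wins each shift group but the legacy line wins overall — the comparison reverses. Line East's units skew toward swing shift, which has a lower base rate.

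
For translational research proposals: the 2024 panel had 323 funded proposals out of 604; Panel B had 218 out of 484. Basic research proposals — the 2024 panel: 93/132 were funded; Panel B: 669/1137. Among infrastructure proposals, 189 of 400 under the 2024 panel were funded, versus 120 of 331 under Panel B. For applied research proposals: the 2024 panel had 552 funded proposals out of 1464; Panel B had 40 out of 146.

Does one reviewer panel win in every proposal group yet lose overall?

Translational research: the 2024 panel 323/604 = 53.5%, Panel B 218/484 = 45.0% → the 2024 panel
Basic research: the 2024 panel 93/132 = 70.5%, Panel B 669/1137 = 58.8% → the 2024 panel
Infrastructure: the 2024 panel 189/400 = 47.2%, Panel B 120/331 = 36.3% → the 2024 panel
Applied research: the 2024 panel 552/1464 = 37.7%, Panel B 40/146 = 27.4% → the 2024 panel
Overall: the 2024 panel 1157/2600 = 44.5%, Panel B 1047/2098 = 49.9% → Panel B
The 2024 panel wins each proposal group but Panel B wins overall — the comparison reverses. The 2024 panel's proposals skew toward applied research, which has a lower base rate.

Yes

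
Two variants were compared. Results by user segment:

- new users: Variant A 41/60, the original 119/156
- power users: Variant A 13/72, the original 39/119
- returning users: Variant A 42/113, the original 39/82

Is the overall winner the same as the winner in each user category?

New users: Variant A 41/60 = 68.3%, the original 119/156 = 76.3% → the original
Power users: Variant A 13/72 = 18.1%, the original 39/119 = 32.8% → the original
Returning users: Variant A 42/113 = 37.2%, the original 39/82 = 47.6% → the original
Overall: Variant A 96/245 = 39.2%, the original 197/357 = 55.2% → the original
The original wins overall and in every user group — no reversal.

Yes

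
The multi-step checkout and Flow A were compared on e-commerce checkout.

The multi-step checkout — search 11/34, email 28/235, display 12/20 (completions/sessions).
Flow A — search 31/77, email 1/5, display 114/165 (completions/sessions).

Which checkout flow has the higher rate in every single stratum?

Search: the multi-step checkout 11/34 = 32.4%, Flow A 31/77 = 40.3% → Flow A
Email: the multi-step checkout 28/235 = 11.9%, Flow A 1/5 = 20.0% → Flow A
Display: the multi-step checkout 12/20 = 60.0%, Flow A 114/165 = 69.1% → Flow A
Flow A has the higher rate in all 3 groups.

Flow A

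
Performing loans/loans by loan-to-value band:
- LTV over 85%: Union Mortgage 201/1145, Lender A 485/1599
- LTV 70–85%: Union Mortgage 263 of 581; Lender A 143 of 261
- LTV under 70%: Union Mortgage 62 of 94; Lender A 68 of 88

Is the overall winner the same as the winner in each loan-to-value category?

LTV over 85%: Union Mortgage 201/1145 = 17.6%, Lender A 485/1599 = 30.3% → Lender A
LTV 70–85%: Union Mortgage 263/581 = 45.3%, Lender A 143/261 = 54.8% → Lender A
LTV under 70%: Union Mortgage 62/94 = 66.0%, Lender A 68/88 = 77.3% → Lender A
Overall: Union Mortgage 526/1820 = 28.9%, Lender A 696/1948 = 35.7% → Lender A
Lender A wins overall and in every loan-to-value group — no reversal.

Yes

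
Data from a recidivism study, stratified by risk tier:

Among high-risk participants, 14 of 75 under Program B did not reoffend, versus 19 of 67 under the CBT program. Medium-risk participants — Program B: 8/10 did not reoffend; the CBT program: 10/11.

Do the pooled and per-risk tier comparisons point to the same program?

Yes

High-risk: Program B 14/75 = 18.7%, the CBT program 19/67 = 28.4% → the CBT program
Medium-risk: Program B 8/10 = 80.0%, the CBT program 10/11 = 90.9% → the CBT program
Overall: Program B 22/85 = 25.9%, the CBT program 29/78 = 37.2% → the CBT program
The CBT program wins overall and in every risk group — no reversal.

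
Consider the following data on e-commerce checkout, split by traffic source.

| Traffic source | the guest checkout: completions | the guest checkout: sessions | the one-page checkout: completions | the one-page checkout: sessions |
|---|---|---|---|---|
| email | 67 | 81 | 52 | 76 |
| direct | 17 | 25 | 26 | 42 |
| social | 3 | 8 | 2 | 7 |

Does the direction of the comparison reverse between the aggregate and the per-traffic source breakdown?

No

Email: the guest checkout 67/81 = 82.7%, the one-page checkout 52/76 = 68.4% → the guest checkout
Direct: the guest checkout 17/25 = 68.0%, the one-page checkout 26/42 = 61.9% → the guest checkout
Social: the guest checkout 3/8 = 37.5%, the one-page checkout 2/7 = 28.6% → the guest checkout
Overall: the guest checkout 87/114 = 76.3%, the one-page checkout 80/125 = 64.0% → the guest checkout
The guest checkout wins overall and in every traffic group — no reversal.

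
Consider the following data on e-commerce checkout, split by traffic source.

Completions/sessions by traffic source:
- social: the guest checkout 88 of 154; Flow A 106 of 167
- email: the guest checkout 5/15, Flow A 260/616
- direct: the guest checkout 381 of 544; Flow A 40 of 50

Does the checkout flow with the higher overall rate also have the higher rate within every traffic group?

No

Social: the guest checkout 88/154 = 57.1%, Flow A 106/167 = 63.5% → Flow A
Email: the guest checkout 5/15 = 33.3%, Flow A 260/616 = 42.2% → Flow A
Direct: the guest checkout 381/544 = 70.0%, Flow A 40/50 = 80.0% → Flow A
Overall: the guest checkout 474/713 = 66.5%, Flow A 406/833 = 48.7% → the guest checkout
Flow A wins each traffic group but the guest checkout wins overall — the comparison reverses. Flow A's sessions skew toward email, which has a lower base rate.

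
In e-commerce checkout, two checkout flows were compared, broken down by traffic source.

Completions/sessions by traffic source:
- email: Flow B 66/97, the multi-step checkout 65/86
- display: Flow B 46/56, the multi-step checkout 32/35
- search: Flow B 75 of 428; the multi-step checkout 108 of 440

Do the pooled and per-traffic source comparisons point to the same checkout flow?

Email: Flow B 66/97 = 68.0%, the multi-step checkout 65/86 = 75.6% → the multi-step checkout
Display: Flow B 46/56 = 82.1%, the multi-step checkout 32/35 = 91.4% → the multi-step checkout
Search: Flow B 75/428 = 17.5%, the multi-step checkout 108/440 = 24.5% → the multi-step checkout
Overall: Flow B 187/581 = 32.2%, the multi-step checkout 205/561 = 36.5% → the multi-step checkout
The multi-step checkout wins overall and in every traffic group — no reversal.

Yes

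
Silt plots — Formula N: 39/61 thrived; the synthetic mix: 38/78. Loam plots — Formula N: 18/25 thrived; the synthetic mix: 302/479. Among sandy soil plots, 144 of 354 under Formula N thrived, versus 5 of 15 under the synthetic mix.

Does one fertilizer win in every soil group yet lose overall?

Yes

Silt: Formula N 39/61 = 63.9%, the synthetic mix 38/78 = 48.7% → Formula N
Loam: Formula N 18/25 = 72.0%, the synthetic mix 302/479 = 63.0% → Formula N
Sandy soil: Formula N 144/354 = 40.7%, the synthetic mix 5/15 = 33.3% → Formula N
Overall: Formula N 201/440 = 45.7%, the synthetic mix 345/572 = 60.3% → the synthetic mix
Formula N wins each soil group but the synthetic mix wins overall — the comparison reverses. Formula N's plots skew toward sandy soil, which has a lower base rate.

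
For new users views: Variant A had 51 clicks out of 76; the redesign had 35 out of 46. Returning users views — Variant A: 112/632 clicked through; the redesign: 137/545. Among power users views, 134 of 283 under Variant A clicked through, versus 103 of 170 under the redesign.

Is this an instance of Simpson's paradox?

New users: Variant A 51/76 = 67.1%, the redesign 35/46 = 76.1% → the redesign
Returning users: Variant A 112/632 = 17.7%, the redesign 137/545 = 25.1% → the redesign
Power users: Variant A 134/283 = 47.3%, the redesign 103/170 = 60.6% → the redesign
Overall: Variant A 297/991 = 30.0%, the redesign 275/761 = 36.1% → the redesign
The redesign wins overall and in every user group — no reversal.

No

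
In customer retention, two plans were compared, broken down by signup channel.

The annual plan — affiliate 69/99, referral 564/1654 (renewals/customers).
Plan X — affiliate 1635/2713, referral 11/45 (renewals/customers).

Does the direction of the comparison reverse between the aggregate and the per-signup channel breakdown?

Affiliate: the annual plan 69/99 = 69.7%, Plan X 1635/2713 = 60.3% → the annual plan
Referral: the annual plan 564/1654 = 34.1%, Plan X 11/45 = 24.4% → the annual plan
Overall: the annual plan 633/1753 = 36.1%, Plan X 1646/2758 = 59.7% → Plan X
The annual plan wins each signup group but Plan X wins overall — the comparison reverses. The annual plan's customers skew toward referral, which has a lower base rate.

Yes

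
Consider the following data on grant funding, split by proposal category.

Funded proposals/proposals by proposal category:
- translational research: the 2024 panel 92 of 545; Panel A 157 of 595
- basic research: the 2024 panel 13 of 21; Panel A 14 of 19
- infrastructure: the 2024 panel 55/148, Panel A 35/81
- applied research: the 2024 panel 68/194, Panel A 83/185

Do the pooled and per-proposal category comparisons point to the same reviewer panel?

Yes

Translational research: the 2024 panel 92/545 = 16.9%, Panel A 157/595 = 26.4% → Panel A
Basic research: the 2024 panel 13/21 = 61.9%, Panel A 14/19 = 73.7% → Panel A
Infrastructure: the 2024 panel 55/148 = 37.2%, Panel A 35/81 = 43.2% → Panel A
Applied research: the 2024 panel 68/194 = 35.1%, Panel A 83/185 = 44.9% → Panel A
Overall: the 2024 panel 228/908 = 25.1%, Panel A 289/880 = 32.8% → Panel A
Panel A wins overall and in every proposal group — no reversal.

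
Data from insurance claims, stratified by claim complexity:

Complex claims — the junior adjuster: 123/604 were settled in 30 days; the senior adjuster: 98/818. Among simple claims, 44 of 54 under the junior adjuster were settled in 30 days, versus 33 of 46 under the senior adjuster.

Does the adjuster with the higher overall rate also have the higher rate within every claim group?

Complex: the junior adjuster 123/604 = 20.4%, the senior adjuster 98/818 = 12.0% → the junior adjuster
Simple: the junior adjuster 44/54 = 81.5%, the senior adjuster 33/46 = 71.7% → the junior adjuster
Overall: the junior adjuster 167/658 = 25.4%, the senior adjuster 131/864 = 15.2% → the junior adjuster
The junior adjuster wins overall and in every claim group — no reversal.

Yes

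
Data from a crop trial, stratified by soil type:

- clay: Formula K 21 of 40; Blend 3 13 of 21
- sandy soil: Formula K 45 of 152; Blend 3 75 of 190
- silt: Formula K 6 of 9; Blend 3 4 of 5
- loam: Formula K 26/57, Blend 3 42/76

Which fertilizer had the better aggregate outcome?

Blend 3

Clay: Formula K 21/40 = 52.5%, Blend 3 13/21 = 61.9% → Blend 3
Sandy soil: Formula K 45/152 = 29.6%, Blend 3 75/190 = 39.5% → Blend 3
Silt: Formula K 6/9 = 66.7%, Blend 3 4/5 = 80.0% → Blend 3
Loam: Formula K 26/57 = 45.6%, Blend 3 42/76 = 55.3% → Blend 3
Overall: Formula K 98/258 = 38.0%, Blend 3 134/292 = 45.9% → Blend 3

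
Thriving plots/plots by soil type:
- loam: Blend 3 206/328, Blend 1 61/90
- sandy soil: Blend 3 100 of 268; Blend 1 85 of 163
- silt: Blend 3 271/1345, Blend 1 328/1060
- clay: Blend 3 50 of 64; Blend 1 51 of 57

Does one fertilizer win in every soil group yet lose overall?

Loam: Blend 3 206/328 = 62.8%, Blend 1 61/90 = 67.8% → Blend 1
Sandy soil: Blend 3 100/268 = 37.3%, Blend 1 85/163 = 52.1% → Blend 1
Silt: Blend 3 271/1345 = 20.1%, Blend 1 328/1060 = 30.9% → Blend 1
Clay: Blend 3 50/64 = 78.1%, Blend 1 51/57 = 89.5% → Blend 1
Overall: Blend 3 627/2005 = 31.3%, Blend 1 525/1370 = 38.3% → Blend 1
Blend 1 wins overall and in every soil group — no reversal.

No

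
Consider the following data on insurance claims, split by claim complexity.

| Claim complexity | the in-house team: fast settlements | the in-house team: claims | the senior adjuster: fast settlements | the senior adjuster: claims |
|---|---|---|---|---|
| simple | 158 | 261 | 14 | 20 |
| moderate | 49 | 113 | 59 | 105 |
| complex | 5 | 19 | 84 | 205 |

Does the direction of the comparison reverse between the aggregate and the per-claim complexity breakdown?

Simple: the in-house team 158/261 = 60.5%, the senior adjuster 14/20 = 70.0% → the senior adjuster
Moderate: the in-house team 49/113 = 43.4%, the senior adjuster 59/105 = 56.2% → the senior adjuster
Complex: the in-house team 5/19 = 26.3%, the senior adjuster 84/205 = 41.0% → the senior adjuster
Overall: the in-house team 212/393 = 53.9%, the senior adjuster 157/330 = 47.6% → the in-house team
The senior adjuster wins each claim group but the in-house team wins overall — the comparison reverses. The senior adjuster's claims skew toward complex, which has a lower base rate.

Yes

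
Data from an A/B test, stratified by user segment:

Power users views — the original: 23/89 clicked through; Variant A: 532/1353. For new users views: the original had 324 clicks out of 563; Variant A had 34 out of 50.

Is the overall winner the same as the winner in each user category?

No

Power users: the original 23/89 = 25.8%, Variant A 532/1353 = 39.3% → Variant A
New users: the original 324/563 = 57.5%, Variant A 34/50 = 68.0% → Variant A
Overall: the original 347/652 = 53.2%, Variant A 566/1403 = 40.3% → the original
Variant A wins each user group but the original wins overall — the comparison reverses. Variant A's views skew toward power users, which has a lower base rate.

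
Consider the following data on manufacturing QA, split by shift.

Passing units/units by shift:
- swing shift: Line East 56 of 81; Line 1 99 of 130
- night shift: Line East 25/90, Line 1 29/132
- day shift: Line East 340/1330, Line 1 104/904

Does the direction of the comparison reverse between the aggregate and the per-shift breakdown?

Swing shift: Line East 56/81 = 69.1%, Line 1 99/130 = 76.2% → Line 1
Night shift: Line East 25/90 = 27.8%, Line 1 29/132 = 22.0% → Line East
Day shift: Line East 340/1330 = 25.6%, Line 1 104/904 = 11.5% → Line East
Overall: Line East 421/1501 = 28.0%, Line 1 232/1166 = 19.9% → Line East
Neither sweeps: Line East wins 2 of 3 groups, Line 1 wins 1. Line East wins overall but not every group — no Simpson reversal.

No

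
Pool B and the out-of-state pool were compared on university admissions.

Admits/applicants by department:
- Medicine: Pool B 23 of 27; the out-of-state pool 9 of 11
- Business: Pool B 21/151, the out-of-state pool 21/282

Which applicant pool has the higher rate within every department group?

Pool B

Medicine: Pool B 23/27 = 85.2%, the out-of-state pool 9/11 = 81.8% → Pool B
Business: Pool B 21/151 = 13.9%, the out-of-state pool 21/282 = 7.4% → Pool B
Pool B has the higher rate in both groups.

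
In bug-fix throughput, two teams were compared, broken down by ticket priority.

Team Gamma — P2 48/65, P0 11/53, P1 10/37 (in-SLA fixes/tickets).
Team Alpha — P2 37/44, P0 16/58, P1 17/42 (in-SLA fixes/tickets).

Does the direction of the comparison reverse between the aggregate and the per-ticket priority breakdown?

No

P2: Team Gamma 48/65 = 73.8%, Team Alpha 37/44 = 84.1% → Team Alpha
P0: Team Gamma 11/53 = 20.8%, Team Alpha 16/58 = 27.6% → Team Alpha
P1: Team Gamma 10/37 = 27.0%, Team Alpha 17/42 = 40.5% → Team Alpha
Overall: Team Gamma 69/155 = 44.5%, Team Alpha 70/144 = 48.6% → Team Alpha
Team Alpha wins overall and in every ticket group — no reversal.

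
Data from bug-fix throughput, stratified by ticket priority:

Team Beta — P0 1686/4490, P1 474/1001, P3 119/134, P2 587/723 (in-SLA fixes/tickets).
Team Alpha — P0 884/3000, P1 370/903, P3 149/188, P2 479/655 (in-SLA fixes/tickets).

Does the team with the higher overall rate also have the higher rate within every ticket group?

Yes

P0: Team Beta 1686/4490 = 37.6%, Team Alpha 884/3000 = 29.5% → Team Beta
P1: Team Beta 474/1001 = 47.4%, Team Alpha 370/903 = 41.0% → Team Beta
P3: Team Beta 119/134 = 88.8%, Team Alpha 149/188 = 79.3% → Team Beta
P2: Team Beta 587/723 = 81.2%, Team Alpha 479/655 = 73.1% → Team Beta
Overall: Team Beta 2866/6348 = 45.1%, Team Alpha 1882/4746 = 39.7% → Team Beta
Team Beta wins overall and in every ticket group — no reversal.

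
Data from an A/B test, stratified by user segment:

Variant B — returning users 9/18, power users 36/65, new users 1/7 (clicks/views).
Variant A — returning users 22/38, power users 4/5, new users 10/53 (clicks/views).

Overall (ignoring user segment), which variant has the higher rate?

Variant B

Returning users: Variant B 9/18 = 50.0%, Variant A 22/38 = 57.9% → Variant A
Power users: Variant B 36/65 = 55.4%, Variant A 4/5 = 80.0% → Variant A
New users: Variant B 1/7 = 14.3%, Variant A 10/53 = 18.9% → Variant A
Overall: Variant B 46/90 = 51.1%, Variant A 36/96 = 37.5% → Variant B
(Variant A wins every user group but Variant B wins overall — Variant A's views skew toward the low-rate new users group.)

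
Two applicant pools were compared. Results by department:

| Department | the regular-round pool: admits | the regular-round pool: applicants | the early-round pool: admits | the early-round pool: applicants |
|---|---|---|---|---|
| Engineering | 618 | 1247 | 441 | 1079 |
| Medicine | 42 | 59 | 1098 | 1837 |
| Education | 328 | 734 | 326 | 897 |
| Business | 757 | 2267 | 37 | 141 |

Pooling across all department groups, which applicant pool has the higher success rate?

Engineering: the regular-round pool 618/1247 = 49.6%, the early-round pool 441/1079 = 40.9% → the regular-round pool
Medicine: the regular-round pool 42/59 = 71.2%, the early-round pool 1098/1837 = 59.8% → the regular-round pool
Education: the regular-round pool 328/734 = 44.7%, the early-round pool 326/897 = 36.3% → the regular-round pool
Business: the regular-round pool 757/2267 = 33.4%, the early-round pool 37/141 = 26.2% → the regular-round pool
Overall: the regular-round pool 1745/4307 = 40.5%, the early-round pool 1902/3954 = 48.1% → the early-round pool
(The regular-round pool wins every department group but the early-round pool wins overall — the regular-round pool's applicants skew toward the low-rate Business group.)

the early-round pool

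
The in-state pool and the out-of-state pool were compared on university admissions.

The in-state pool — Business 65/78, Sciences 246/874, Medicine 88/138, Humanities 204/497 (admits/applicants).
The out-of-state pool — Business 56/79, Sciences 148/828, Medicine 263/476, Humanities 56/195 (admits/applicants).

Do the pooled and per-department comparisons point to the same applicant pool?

Business: the in-state pool 65/78 = 83.3%, the out-of-state pool 56/79 = 70.9% → the in-state pool
Sciences: the in-state pool 246/874 = 28.1%, the out-of-state pool 148/828 = 17.9% → the in-state pool
Medicine: the in-state pool 88/138 = 63.8%, the out-of-state pool 263/476 = 55.3% → the in-state pool
Humanities: the in-state pool 204/497 = 41.0%, the out-of-state pool 56/195 = 28.7% → the in-state pool
Overall: the in-state pool 603/1587 = 38.0%, the out-of-state pool 523/1578 = 33.1% → the in-state pool
The in-state pool wins overall and in every department group — no reversal.

Yes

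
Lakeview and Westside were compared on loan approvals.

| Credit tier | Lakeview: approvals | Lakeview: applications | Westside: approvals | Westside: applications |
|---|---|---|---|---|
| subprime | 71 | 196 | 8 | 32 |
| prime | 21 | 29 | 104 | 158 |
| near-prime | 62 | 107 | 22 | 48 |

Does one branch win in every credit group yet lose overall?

Subprime: Lakeview 71/196 = 36.2%, Westside 8/32 = 25.0% → Lakeview
Prime: Lakeview 21/29 = 72.4%, Westside 104/158 = 65.8% → Lakeview
Near-prime: Lakeview 62/107 = 57.9%, Westside 22/48 = 45.8% → Lakeview
Overall: Lakeview 154/332 = 46.4%, Westside 134/238 = 56.3% → Westside
Lakeview wins each credit group but Westside wins overall — the comparison reverses. Lakeview's applications skew toward subprime, which has a lower base rate.

Yes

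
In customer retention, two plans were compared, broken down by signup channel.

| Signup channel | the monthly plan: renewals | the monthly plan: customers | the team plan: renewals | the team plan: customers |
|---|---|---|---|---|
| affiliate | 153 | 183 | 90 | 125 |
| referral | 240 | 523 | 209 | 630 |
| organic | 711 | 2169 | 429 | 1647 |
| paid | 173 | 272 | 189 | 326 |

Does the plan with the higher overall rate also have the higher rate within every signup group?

Yes

Affiliate: the monthly plan 153/183 = 83.6%, the team plan 90/125 = 72.0% → the monthly plan
Referral: the monthly plan 240/523 = 45.9%, the team plan 209/630 = 33.2% → the monthly plan
Organic: the monthly plan 711/2169 = 32.8%, the team plan 429/1647 = 26.0% → the monthly plan
Paid: the monthly plan 173/272 = 63.6%, the team plan 189/326 = 58.0% → the monthly plan
Overall: the monthly plan 1277/3147 = 40.6%, the team plan 917/2728 = 33.6% → the monthly plan
The monthly plan wins overall and in every signup group — no reversal.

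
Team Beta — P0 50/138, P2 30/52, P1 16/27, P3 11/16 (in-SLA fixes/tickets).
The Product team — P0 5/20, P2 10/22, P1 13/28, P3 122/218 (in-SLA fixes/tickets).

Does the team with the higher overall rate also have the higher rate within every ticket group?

P0: Team Beta 50/138 = 36.2%, the Product team 5/20 = 25.0% → Team Beta
P2: Team Beta 30/52 = 57.7%, the Product team 10/22 = 45.5% → Team Beta
P1: Team Beta 16/27 = 59.3%, the Product team 13/28 = 46.4% → Team Beta
P3: Team Beta 11/16 = 68.8%, the Product team 122/218 = 56.0% → Team Beta
Overall: Team Beta 107/233 = 45.9%, the Product team 150/288 = 52.1% → the Product team
Team Beta wins each ticket group but the Product team wins overall — the comparison reverses. Team Beta's tickets skew toward P0, which has a lower base rate.

No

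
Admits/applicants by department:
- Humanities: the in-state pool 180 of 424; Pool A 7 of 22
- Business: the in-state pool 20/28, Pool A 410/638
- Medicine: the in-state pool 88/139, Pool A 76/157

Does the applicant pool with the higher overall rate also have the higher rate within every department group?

No

Humanities: the in-state pool 180/424 = 42.5%, Pool A 7/22 = 31.8% → the in-state pool
Business: the in-state pool 20/28 = 71.4%, Pool A 410/638 = 64.3% → the in-state pool
Medicine: the in-state pool 88/139 = 63.3%, Pool A 76/157 = 48.4% → the in-state pool
Overall: the in-state pool 288/591 = 48.7%, Pool A 493/817 = 60.3% → Pool A
The in-state pool wins each department group but Pool A wins overall — the comparison reverses. The in-state pool's applicants skew toward Humanities, which has a lower base rate.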